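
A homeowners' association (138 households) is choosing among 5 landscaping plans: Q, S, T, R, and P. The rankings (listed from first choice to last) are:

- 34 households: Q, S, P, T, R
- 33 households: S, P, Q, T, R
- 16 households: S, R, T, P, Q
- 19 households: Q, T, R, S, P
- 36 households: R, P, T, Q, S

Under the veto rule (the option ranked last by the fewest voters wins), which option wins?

T

Last-place votes: Q 16, S 36, T 0, R 67, P 19.
T is ranked last by the fewest voters, so T wins.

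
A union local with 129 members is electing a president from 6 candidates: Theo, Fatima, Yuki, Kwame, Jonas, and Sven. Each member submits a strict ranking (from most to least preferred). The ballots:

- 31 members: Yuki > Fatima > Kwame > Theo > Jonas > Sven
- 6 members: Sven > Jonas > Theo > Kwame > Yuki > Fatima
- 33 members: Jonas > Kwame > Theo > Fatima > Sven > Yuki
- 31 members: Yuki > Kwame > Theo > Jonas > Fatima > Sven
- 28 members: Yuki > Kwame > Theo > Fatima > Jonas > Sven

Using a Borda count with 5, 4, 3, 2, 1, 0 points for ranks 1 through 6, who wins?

Kwame

Theo: 31·2 + 6·3 + 33·3 + 31·3 + 28·3 = 356
Fatima: 31·4 + 6·0 + 33·2 + 31·1 + 28·2 = 277
Yuki: 31·5 + 6·1 + 33·0 + 31·5 + 28·5 = 456
Kwame: 31·3 + 6·2 + 33·4 + 31·4 + 28·4 = 473
Jonas: 31·1 + 6·4 + 33·5 + 31·2 + 28·1 = 310
Sven: 31·0 + 6·5 + 33·1 + 31·0 + 28·0 = 63
Kwame has the highest Borda score (473).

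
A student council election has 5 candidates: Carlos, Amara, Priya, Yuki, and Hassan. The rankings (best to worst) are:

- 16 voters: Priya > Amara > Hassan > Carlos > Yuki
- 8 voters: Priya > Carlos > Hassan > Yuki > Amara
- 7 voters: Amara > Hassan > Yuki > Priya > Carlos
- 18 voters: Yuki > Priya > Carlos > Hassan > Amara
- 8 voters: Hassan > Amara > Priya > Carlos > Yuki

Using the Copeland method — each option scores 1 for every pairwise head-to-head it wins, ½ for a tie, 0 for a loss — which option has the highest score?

Priya

Carlos: beats Yuki; loses to Amara, Priya, and Hassan → score 1.
Amara: beats Carlos and Yuki; loses to Priya and Hassan → score 2.
Priya: beats Carlos, Amara, Yuki, and Hassan → score 4.
Yuki: loses to Carlos, Amara, Priya, and Hassan → score 0.
Hassan: beats Carlos, Amara, and Yuki; loses to Priya → score 3.
Priya has the best pairwise record.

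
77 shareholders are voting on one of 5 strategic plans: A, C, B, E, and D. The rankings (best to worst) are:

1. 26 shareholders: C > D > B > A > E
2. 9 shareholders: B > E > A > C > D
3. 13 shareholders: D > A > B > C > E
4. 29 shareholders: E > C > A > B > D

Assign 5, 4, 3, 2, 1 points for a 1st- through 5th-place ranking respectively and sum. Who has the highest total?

C

A: 26·2 + 9·3 + 13·4 + 29·3 = 218
C: 26·5 + 9·2 + 13·2 + 29·4 = 290
B: 26·3 + 9·5 + 13·3 + 29·2 = 220
E: 26·1 + 9·4 + 13·1 + 29·5 = 220
D: 26·4 + 9·1 + 13·5 + 29·1 = 207
C has the highest Borda score (290).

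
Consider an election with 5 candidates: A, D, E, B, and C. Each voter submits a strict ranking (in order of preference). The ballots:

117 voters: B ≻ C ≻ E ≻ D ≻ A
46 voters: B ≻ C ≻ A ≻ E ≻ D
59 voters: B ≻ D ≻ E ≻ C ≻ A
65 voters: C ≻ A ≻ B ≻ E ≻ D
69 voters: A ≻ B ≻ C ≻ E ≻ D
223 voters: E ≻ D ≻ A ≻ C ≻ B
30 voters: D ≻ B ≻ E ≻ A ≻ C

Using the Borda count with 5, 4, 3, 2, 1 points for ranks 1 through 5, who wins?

A: 117·1 + 46·3 + 59·1 + 65·4 + 69·5 + 223·3 + 30·2 = 1648
D: 117·2 + 46·1 + 59·4 + 65·1 + 69·1 + 223·4 + 30·5 = 1692
E: 117·3 + 46·2 + 59·3 + 65·2 + 69·2 + 223·5 + 30·3 = 2093
B: 117·5 + 46·5 + 59·5 + 65·3 + 69·4 + 223·1 + 30·4 = 1924
C: 117·4 + 46·4 + 59·2 + 65·5 + 69·3 + 223·2 + 30·1 = 1778
E has the highest Borda score (2093).

E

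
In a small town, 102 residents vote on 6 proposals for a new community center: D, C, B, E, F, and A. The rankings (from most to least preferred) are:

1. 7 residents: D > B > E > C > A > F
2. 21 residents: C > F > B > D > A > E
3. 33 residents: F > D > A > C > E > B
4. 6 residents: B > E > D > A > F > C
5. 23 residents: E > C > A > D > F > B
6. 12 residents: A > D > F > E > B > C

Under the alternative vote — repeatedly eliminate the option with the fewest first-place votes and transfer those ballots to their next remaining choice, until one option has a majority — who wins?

Round 1: D 7, C 21, B 6, E 23, F 33, A 12. Eliminate B.
Round 2: D 7, C 21, E 29, F 33, A 12. Eliminate D.
Round 3: C 21, E 36, F 33, A 12. Eliminate A.
Round 4: C 21, E 36, F 45. Eliminate C.
Round 5: E 36, F 66. F has a majority.

F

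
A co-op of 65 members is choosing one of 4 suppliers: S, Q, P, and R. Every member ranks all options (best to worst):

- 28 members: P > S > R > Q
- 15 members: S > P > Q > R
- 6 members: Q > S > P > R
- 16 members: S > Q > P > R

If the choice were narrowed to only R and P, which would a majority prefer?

P

Voters preferring R to P: 0; preferring P to R: 65.
P wins the head-to-head.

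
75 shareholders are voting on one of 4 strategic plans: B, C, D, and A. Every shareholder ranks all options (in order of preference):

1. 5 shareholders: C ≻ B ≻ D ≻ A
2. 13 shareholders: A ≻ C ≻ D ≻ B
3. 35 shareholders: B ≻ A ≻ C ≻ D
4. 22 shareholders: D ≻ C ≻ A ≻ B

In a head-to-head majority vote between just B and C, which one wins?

C

Voters preferring B to C: 35; preferring C to B: 40.
C wins the head-to-head.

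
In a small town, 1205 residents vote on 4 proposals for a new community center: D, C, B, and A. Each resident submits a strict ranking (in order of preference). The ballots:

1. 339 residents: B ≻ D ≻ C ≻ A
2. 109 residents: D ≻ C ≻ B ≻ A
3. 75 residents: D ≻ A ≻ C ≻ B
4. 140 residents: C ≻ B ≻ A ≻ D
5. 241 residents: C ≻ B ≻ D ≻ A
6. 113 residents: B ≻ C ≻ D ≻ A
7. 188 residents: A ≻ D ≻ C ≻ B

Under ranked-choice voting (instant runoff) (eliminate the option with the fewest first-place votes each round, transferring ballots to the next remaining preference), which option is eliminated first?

D

Round 1: D 184, C 381, B 452, A 188. Eliminate D.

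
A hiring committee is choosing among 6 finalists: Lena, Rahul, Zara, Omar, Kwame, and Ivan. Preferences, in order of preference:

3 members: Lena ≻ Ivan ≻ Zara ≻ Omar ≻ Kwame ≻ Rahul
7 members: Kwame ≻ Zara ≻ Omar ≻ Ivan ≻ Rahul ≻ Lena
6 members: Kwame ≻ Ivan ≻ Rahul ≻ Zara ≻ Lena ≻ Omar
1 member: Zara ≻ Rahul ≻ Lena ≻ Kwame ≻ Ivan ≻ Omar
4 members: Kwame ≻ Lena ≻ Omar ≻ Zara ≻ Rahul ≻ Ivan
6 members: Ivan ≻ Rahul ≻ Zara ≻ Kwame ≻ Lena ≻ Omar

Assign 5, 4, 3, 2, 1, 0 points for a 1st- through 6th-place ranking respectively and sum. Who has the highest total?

Kwame

Lena: 3·5 + 7·0 + 6·1 + 1·3 + 4·4 + 6·1 = 46
Rahul: 3·0 + 7·1 + 6·3 + 1·4 + 4·1 + 6·4 = 57
Zara: 3·3 + 7·4 + 6·2 + 1·5 + 4·2 + 6·3 = 80
Omar: 3·2 + 7·3 + 6·0 + 1·0 + 4·3 + 6·0 = 39
Kwame: 3·1 + 7·5 + 6·5 + 1·2 + 4·5 + 6·2 = 102
Ivan: 3·4 + 7·2 + 6·4 + 1·1 + 4·0 + 6·5 = 81
Kwame has the highest Borda score (102).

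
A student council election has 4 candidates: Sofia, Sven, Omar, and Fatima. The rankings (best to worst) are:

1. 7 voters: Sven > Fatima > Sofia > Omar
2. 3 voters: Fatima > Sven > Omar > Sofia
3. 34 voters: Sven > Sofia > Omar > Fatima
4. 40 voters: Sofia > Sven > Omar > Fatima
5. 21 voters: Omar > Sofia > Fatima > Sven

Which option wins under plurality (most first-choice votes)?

First-place votes: Sofia 40, Sven 41, Omar 21, Fatima 3.
Sven has the most first-place votes.

Sven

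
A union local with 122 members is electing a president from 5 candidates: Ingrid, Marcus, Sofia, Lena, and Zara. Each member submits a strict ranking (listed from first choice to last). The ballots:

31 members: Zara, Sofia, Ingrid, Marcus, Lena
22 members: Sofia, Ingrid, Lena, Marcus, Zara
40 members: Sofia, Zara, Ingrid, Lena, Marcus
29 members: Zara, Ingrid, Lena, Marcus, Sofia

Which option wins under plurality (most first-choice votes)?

Sofia

First-place votes: Ingrid 0, Marcus 0, Sofia 62, Lena 0, Zara 60.
Sofia has the most first-place votes.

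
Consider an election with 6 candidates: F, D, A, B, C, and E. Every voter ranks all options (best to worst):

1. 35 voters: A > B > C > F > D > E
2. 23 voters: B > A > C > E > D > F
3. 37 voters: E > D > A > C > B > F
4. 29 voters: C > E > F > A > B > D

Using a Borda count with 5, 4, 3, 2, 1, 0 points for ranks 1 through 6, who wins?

A

F: 35·2 + 23·0 + 37·0 + 29·3 = 157
D: 35·1 + 23·1 + 37·4 + 29·0 = 206
A: 35·5 + 23·4 + 37·3 + 29·2 = 436
B: 35·4 + 23·5 + 37·1 + 29·1 = 321
C: 35·3 + 23·3 + 37·2 + 29·5 = 393
E: 35·0 + 23·2 + 37·5 + 29·4 = 347
A has the highest Borda score (436).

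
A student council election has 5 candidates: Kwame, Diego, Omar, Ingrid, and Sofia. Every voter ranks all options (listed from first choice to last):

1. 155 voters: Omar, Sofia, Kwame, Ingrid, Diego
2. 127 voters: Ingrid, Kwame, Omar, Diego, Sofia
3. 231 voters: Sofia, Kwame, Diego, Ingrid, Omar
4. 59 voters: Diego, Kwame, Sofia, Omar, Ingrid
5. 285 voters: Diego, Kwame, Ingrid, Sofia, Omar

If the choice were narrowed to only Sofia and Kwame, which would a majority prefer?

Voters preferring Sofia to Kwame: 386; preferring Kwame to Sofia: 471.
Kwame wins the head-to-head.

Kwame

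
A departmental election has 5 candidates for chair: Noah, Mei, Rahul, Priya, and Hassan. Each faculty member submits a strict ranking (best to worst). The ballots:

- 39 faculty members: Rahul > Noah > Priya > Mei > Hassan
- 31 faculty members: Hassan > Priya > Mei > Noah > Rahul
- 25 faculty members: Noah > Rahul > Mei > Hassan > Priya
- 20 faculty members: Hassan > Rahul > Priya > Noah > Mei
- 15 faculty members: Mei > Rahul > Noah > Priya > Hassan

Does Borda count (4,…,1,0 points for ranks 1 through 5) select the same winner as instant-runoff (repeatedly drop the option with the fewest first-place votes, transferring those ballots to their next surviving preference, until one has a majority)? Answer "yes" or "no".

yes

Borda — scores: Noah 298, Mei 211, Rahul 336, Priya 226, Hassan 229. Winner: Rahul.
Instant-runoff — R1 Noah 25, Mei 15, Rahul 39, Priya 0, Hassan 51 (Priya out); R2 Noah 25, Mei 15, Rahul 39, Hassan 51 (Mei out); R3 Noah 25, Rahul 54, Hassan 51 (Noah out); R4 Rahul 79, Hassan 51 (Rahul winner). Winner: Rahul.
The two methods agree.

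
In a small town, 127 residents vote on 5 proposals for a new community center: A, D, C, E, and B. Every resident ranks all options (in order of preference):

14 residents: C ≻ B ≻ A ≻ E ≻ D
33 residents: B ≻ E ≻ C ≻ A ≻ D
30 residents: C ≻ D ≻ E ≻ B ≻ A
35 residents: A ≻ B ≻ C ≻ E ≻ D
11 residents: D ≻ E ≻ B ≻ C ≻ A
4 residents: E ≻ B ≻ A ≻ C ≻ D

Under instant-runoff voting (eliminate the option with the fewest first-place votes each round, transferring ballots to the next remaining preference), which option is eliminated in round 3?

A

Round 1: A 35, D 11, C 44, E 4, B 33. Eliminate E.
Round 2: A 35, D 11, C 44, B 37. Eliminate D.
Round 3: A 35, C 44, B 48. Eliminate A.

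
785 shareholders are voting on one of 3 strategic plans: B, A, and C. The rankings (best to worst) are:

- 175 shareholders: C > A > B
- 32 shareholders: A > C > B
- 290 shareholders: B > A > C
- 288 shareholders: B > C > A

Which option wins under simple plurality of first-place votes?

B

First-place votes: B 578, A 32, C 175.
B has the most first-place votes.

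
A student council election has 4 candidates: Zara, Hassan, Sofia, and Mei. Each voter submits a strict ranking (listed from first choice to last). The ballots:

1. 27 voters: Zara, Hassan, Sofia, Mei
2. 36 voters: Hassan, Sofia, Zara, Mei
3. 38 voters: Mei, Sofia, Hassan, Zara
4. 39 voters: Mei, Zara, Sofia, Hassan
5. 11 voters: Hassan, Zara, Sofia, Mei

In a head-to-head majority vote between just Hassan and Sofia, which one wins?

Voters preferring Hassan to Sofia: 74; preferring Sofia to Hassan: 77.
Sofia wins the head-to-head.

Sofia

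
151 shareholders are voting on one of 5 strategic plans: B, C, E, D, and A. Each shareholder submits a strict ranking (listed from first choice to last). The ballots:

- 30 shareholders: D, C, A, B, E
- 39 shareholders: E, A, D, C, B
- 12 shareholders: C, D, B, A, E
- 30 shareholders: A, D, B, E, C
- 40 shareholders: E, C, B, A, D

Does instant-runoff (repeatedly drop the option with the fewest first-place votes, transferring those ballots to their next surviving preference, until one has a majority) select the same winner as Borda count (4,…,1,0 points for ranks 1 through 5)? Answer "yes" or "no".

no

Instant-runoff — R1 B 0, C 12, E 79, D 30, A 30 (E winner). Winner: E.
Borda — scores: B 194, C 297, E 346, D 324, A 349. Winner: A.
The two methods disagree.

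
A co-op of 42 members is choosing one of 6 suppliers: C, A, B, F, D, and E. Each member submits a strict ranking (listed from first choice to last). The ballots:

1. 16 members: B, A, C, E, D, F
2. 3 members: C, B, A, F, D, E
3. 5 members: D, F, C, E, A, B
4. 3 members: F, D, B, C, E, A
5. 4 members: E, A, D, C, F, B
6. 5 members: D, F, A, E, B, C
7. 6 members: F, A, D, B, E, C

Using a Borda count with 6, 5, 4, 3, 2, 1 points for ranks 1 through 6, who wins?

A

C: 16·4 + 3·6 + 5·4 + 3·3 + 4·3 + 5·1 + 6·1 = 134
A: 16·5 + 3·4 + 5·2 + 3·1 + 4·5 + 5·4 + 6·5 = 175
B: 16·6 + 3·5 + 5·1 + 3·4 + 4·1 + 5·2 + 6·3 = 160
F: 16·1 + 3·3 + 5·5 + 3·6 + 4·2 + 5·5 + 6·6 = 137
D: 16·2 + 3·2 + 5·6 + 3·5 + 4·4 + 5·6 + 6·4 = 153
E: 16·3 + 3·1 + 5·3 + 3·2 + 4·6 + 5·3 + 6·2 = 123
A has the highest Borda score (175).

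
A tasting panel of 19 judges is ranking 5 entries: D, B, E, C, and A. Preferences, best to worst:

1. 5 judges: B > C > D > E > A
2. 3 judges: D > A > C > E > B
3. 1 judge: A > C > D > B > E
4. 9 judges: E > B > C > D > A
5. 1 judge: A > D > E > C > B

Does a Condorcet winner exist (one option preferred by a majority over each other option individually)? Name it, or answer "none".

Checking pairwise contests:
B beats D 14–5.
E beats B 13–6.
D beats E 10–9.
B beats C 14–5.
D beats A 17–2.
Every option loses at least one head-to-head, so there is no Condorcet winner.

none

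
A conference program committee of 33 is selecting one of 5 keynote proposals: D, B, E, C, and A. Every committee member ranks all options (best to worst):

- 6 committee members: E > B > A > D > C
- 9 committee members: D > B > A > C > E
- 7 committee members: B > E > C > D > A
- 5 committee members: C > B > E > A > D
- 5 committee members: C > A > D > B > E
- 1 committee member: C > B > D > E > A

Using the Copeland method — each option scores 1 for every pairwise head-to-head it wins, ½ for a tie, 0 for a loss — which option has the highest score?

B

D: beats A; loses to B, E, and C → score 1.
B: beats D, E, C, and A → score 4.
E: beats D and A; loses to B and C → score 2.
C: beats D, E, and A; loses to B → score 3.
A: loses to D, B, E, and C → score 0.
B has the best pairwise record.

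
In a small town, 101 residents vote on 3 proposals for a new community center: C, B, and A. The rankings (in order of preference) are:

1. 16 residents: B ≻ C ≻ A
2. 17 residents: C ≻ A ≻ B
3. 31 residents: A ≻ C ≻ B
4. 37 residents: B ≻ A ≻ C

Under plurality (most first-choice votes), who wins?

First-place votes: C 17, B 53, A 31.
B has the most first-place votes.

B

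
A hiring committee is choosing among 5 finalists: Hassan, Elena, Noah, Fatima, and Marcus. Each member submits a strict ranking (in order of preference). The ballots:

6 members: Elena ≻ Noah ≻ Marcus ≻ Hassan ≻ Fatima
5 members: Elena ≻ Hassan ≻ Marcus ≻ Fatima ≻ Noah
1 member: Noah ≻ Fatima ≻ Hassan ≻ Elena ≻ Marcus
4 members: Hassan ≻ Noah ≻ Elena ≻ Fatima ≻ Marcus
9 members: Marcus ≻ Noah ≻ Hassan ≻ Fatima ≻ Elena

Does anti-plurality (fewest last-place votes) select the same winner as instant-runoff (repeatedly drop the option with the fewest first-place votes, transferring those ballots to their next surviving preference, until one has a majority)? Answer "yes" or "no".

Anti-plurality — last-place votes: Hassan 0, Elena 9, Noah 5, Fatima 6, Marcus 5. Winner: Hassan.
Instant-runoff — R1 Hassan 4, Elena 11, Noah 1, Fatima 0, Marcus 9 (Fatima out); R2 Hassan 4, Elena 11, Noah 1, Marcus 9 (Noah out); R3 Hassan 5, Elena 11, Marcus 9 (Hassan out); R4 Elena 16, Marcus 9 (Elena winner). Winner: Elena.
The two methods disagree.

no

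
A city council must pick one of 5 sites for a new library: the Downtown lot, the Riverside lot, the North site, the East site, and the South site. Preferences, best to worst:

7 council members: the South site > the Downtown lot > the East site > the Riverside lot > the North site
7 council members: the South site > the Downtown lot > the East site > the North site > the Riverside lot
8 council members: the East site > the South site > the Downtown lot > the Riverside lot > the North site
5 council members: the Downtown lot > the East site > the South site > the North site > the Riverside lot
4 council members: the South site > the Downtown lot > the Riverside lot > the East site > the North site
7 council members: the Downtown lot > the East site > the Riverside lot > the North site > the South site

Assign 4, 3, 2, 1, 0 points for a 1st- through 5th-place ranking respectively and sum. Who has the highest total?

the Downtown lot

the Downtown lot: 7·3 + 7·3 + 8·2 + 5·4 + 4·3 + 7·4 = 118
the Riverside lot: 7·1 + 7·0 + 8·1 + 5·0 + 4·2 + 7·2 = 37
the North site: 7·0 + 7·1 + 8·0 + 5·1 + 4·0 + 7·1 = 19
the East site: 7·2 + 7·2 + 8·4 + 5·3 + 4·1 + 7·3 = 100
the South site: 7·4 + 7·4 + 8·3 + 5·2 + 4·4 + 7·0 = 106
the Downtown lot has the highest Borda score (118).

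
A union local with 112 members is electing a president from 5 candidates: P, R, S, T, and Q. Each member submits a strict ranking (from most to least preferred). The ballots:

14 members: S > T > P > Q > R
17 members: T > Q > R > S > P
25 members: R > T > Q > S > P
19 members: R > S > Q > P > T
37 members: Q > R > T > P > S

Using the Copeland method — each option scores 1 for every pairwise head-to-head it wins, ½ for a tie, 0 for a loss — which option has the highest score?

Q

P: loses to R, S, T, and Q → score 0.
R: beats P, S, and T; loses to Q → score 3.
S: beats P; loses to R, T, and Q → score 1.
T: beats P and S; ties Q; loses to R → score 2.5.
Q: beats P, R, and S; ties T → score 3.5.
Q has the best pairwise record.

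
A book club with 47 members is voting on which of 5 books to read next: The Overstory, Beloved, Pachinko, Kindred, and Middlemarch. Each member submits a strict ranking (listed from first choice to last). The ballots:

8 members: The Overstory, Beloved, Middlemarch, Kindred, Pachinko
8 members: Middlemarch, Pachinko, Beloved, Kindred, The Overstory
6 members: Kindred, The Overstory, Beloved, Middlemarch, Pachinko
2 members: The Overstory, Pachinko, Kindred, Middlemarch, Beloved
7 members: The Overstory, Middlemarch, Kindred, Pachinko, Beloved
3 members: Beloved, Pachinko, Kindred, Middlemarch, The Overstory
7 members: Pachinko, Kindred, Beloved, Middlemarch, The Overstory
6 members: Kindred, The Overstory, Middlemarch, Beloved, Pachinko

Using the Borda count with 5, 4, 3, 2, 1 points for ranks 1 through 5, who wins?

Kindred

The Overstory: 8·5 + 8·1 + 6·4 + 2·5 + 7·5 + 3·1 + 7·1 + 6·4 = 151
Beloved: 8·4 + 8·3 + 6·3 + 2·1 + 7·1 + 3·5 + 7·3 + 6·2 = 131
Pachinko: 8·1 + 8·4 + 6·1 + 2·4 + 7·2 + 3·4 + 7·5 + 6·1 = 121
Kindred: 8·2 + 8·2 + 6·5 + 2·3 + 7·3 + 3·3 + 7·4 + 6·5 = 156
Middlemarch: 8·3 + 8·5 + 6·2 + 2·2 + 7·4 + 3·2 + 7·2 + 6·3 = 146
Kindred has the highest Borda score (156).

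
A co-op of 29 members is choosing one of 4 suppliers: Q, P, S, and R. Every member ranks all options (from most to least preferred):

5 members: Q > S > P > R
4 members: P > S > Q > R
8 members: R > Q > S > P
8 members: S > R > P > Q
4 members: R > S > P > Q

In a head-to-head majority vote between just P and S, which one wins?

Voters preferring P to S: 4; preferring S to P: 25.
S wins the head-to-head.

S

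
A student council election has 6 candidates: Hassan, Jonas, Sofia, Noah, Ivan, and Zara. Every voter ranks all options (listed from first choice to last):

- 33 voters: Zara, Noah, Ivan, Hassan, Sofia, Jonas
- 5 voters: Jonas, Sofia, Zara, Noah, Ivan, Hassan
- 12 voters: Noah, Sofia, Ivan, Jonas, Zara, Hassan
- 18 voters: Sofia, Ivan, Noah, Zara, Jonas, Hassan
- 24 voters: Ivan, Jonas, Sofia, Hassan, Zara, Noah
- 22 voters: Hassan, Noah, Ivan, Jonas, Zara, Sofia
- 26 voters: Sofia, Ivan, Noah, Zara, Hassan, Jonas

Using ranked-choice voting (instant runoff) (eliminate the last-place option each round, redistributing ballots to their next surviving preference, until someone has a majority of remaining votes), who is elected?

Ivan

Round 1: Hassan 22, Jonas 5, Sofia 44, Noah 12, Ivan 24, Zara 33. Eliminate Jonas.
Round 2: Hassan 22, Sofia 49, Noah 12, Ivan 24, Zara 33. Eliminate Noah.
Round 3: Hassan 22, Sofia 61, Ivan 24, Zara 33. Eliminate Hassan.
Round 4: Sofia 61, Ivan 46, Zara 33. Eliminate Zara.
Round 5: Sofia 61, Ivan 79. Ivan has a majority.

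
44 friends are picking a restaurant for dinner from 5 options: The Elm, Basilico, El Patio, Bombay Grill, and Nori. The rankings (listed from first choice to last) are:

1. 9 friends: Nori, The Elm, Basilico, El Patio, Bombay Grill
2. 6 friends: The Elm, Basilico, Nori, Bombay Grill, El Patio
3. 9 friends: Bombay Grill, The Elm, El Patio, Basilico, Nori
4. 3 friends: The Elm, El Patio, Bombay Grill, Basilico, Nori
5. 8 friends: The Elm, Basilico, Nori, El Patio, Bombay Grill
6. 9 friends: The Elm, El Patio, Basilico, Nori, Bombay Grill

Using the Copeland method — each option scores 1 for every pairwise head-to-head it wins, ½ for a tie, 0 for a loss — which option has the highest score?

The Elm: beats Basilico, El Patio, Bombay Grill, and Nori → score 4.
Basilico: beats El Patio, Bombay Grill, and Nori; loses to The Elm → score 3.
El Patio: beats Bombay Grill; loses to The Elm, Basilico, and Nori → score 1.
Bombay Grill: loses to The Elm, Basilico, El Patio, and Nori → score 0.
Nori: beats El Patio and Bombay Grill; loses to The Elm and Basilico → score 2.
The Elm has the best pairwise record.

The Elm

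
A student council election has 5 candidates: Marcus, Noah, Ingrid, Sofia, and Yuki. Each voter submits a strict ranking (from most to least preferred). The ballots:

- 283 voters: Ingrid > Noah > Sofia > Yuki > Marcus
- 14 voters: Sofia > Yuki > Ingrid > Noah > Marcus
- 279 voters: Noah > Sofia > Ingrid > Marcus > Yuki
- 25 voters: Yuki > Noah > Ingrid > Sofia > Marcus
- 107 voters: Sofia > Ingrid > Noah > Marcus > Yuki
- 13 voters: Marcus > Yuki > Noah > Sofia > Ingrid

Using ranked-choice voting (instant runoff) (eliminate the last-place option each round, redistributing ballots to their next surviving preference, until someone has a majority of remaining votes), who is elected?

Ingrid

Round 1: Marcus 13, Noah 279, Ingrid 283, Sofia 121, Yuki 25. Eliminate Marcus.
Round 2: Noah 279, Ingrid 283, Sofia 121, Yuki 38. Eliminate Yuki.
Round 3: Noah 317, Ingrid 283, Sofia 121. Eliminate Sofia.
Round 4: Noah 317, Ingrid 404. Ingrid has a majority.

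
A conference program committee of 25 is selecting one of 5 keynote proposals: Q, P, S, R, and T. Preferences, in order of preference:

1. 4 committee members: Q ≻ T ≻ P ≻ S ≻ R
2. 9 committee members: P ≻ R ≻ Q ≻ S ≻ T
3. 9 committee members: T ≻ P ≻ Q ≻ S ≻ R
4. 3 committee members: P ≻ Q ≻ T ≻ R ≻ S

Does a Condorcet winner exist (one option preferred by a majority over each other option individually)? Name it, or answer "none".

none

Checking pairwise contests:
P beats Q 21–4.
T beats P 13–12.
Q beats S 25–0.
Q beats R 16–9.
Q beats T 16–9.
Every option loses at least one head-to-head, so there is no Condorcet winner.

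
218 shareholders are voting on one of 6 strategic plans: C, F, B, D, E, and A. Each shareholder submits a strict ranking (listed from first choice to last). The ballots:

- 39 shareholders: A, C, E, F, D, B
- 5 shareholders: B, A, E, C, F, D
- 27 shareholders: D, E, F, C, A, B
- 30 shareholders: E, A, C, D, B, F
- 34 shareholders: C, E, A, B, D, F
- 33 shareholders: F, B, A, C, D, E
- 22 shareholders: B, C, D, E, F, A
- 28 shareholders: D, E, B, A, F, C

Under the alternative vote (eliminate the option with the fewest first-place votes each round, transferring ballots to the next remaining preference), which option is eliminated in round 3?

F

Round 1: C 34, F 33, B 27, D 55, E 30, A 39. Eliminate B.
Round 2: C 56, F 33, D 55, E 30, A 44. Eliminate E.
Round 3: C 56, F 33, D 55, A 74. Eliminate F.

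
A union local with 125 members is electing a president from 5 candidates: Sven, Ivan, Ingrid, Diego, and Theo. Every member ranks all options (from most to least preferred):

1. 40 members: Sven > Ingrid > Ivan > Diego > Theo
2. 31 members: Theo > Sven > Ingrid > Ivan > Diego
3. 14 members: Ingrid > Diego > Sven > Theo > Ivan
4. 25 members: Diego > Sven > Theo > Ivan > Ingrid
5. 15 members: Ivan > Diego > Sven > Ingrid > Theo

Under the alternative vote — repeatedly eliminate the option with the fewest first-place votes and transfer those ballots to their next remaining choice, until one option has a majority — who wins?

Round 1: Sven 40, Ivan 15, Ingrid 14, Diego 25, Theo 31. Eliminate Ingrid.
Round 2: Sven 40, Ivan 15, Diego 39, Theo 31. Eliminate Ivan.
Round 3: Sven 40, Diego 54, Theo 31. Eliminate Theo.
Round 4: Sven 71, Diego 54. Sven has a majority.

Sven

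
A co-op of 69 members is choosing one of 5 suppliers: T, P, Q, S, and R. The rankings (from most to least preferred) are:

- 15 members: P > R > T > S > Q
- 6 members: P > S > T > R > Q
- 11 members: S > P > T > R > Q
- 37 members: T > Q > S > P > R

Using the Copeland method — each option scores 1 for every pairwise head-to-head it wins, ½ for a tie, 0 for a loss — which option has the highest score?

T

T: beats P, Q, S, and R → score 4.
P: beats R; loses to T, Q, and S → score 1.
Q: beats P, S, and R; loses to T → score 3.
S: beats P and R; loses to T and Q → score 2.
R: loses to T, P, Q, and S → score 0.
T has the best pairwise record.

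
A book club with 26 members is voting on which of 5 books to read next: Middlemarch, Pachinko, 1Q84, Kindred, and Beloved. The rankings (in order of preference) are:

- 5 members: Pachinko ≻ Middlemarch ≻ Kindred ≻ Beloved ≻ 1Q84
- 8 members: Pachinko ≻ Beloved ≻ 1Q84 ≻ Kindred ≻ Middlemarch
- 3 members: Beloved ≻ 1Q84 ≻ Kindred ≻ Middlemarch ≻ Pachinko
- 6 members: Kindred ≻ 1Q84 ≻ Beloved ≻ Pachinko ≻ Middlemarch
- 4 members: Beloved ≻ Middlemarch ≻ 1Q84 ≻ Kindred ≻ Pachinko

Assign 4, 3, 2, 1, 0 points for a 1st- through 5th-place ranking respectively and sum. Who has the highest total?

Beloved

Middlemarch: 5·3 + 8·0 + 3·1 + 6·0 + 4·3 = 30
Pachinko: 5·4 + 8·4 + 3·0 + 6·1 + 4·0 = 58
1Q84: 5·0 + 8·2 + 3·3 + 6·3 + 4·2 = 51
Kindred: 5·2 + 8·1 + 3·2 + 6·4 + 4·1 = 52
Beloved: 5·1 + 8·3 + 3·4 + 6·2 + 4·4 = 69
Beloved has the highest Borda score (69).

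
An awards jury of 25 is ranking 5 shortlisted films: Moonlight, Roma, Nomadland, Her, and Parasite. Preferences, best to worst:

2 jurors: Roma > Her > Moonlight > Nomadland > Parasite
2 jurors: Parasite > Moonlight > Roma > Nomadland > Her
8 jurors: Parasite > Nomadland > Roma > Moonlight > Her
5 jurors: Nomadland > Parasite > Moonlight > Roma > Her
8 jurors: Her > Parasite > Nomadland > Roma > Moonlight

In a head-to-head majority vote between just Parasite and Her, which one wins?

Voters preferring Parasite to Her: 15; preferring Her to Parasite: 10.
Parasite wins the head-to-head.

Parasite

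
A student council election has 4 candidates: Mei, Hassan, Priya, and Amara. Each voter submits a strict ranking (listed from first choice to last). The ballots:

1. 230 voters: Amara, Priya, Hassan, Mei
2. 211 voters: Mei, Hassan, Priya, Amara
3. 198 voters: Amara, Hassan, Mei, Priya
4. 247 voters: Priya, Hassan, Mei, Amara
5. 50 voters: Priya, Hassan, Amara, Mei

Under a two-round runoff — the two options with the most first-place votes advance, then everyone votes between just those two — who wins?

Round 1 first-place votes: Mei 211, Hassan 0, Priya 297, Amara 428.
Amara and Priya advance.
Runoff: Amara is preferred to Priya by 428 voters; Priya by 508.
Priya wins the runoff.

Priya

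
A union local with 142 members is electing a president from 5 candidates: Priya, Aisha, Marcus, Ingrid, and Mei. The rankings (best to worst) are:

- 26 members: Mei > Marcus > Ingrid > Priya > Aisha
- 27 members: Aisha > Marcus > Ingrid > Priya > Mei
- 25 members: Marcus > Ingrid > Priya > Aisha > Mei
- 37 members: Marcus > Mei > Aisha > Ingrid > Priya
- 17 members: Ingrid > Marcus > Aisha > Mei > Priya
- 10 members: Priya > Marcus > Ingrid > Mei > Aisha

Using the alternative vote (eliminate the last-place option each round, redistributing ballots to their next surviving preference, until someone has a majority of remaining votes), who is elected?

Marcus

Round 1: Priya 10, Aisha 27, Marcus 62, Ingrid 17, Mei 26. Eliminate Priya.
Round 2: Aisha 27, Marcus 72, Ingrid 17, Mei 26. Marcus has a majority.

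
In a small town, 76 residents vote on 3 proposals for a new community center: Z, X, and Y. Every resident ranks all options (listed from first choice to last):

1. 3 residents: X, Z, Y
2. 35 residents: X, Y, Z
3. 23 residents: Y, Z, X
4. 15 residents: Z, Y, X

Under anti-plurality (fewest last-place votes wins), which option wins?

Last-place votes: Z 35, X 38, Y 3.
Y is ranked last by the fewest voters, so Y wins.

Y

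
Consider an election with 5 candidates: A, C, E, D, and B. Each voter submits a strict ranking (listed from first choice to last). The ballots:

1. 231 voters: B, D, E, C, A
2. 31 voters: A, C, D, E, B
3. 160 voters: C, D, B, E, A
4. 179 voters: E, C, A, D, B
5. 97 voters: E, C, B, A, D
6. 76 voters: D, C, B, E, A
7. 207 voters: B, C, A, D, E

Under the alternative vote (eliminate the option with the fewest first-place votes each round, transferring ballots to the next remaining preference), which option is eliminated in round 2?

D

Round 1: A 31, C 160, E 276, D 76, B 438. Eliminate A.
Round 2: C 191, E 276, D 76, B 438. Eliminate D.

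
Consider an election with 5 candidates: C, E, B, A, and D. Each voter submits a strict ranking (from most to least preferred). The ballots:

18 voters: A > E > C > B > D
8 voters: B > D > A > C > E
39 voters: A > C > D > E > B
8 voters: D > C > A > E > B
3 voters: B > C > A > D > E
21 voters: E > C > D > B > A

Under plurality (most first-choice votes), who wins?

A

First-place votes: C 0, E 21, B 11, A 57, D 8.
A has the most first-place votes.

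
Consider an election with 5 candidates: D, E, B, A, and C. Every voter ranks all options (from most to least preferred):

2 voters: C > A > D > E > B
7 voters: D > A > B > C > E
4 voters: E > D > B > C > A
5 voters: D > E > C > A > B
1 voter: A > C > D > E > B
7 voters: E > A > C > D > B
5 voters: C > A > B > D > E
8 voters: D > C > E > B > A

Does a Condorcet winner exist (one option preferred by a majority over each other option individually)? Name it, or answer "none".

D vs E: 28–11 for D.
D vs B: 34–5 for D.
D vs A: 24–15 for D.
D vs C: 24–15 for D.
D beats every other option head-to-head.

D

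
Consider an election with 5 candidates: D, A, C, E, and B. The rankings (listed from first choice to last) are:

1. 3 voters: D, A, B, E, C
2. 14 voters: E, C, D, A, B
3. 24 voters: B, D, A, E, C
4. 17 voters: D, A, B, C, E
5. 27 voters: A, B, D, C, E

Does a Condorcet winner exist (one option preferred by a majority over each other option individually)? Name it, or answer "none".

none

Checking pairwise contests:
B beats D 51–34.
D beats A 58–27.
D beats C 71–14.
D beats E 71–14.
A beats B 61–24.
Every option loses at least one head-to-head, so there is no Condorcet winner.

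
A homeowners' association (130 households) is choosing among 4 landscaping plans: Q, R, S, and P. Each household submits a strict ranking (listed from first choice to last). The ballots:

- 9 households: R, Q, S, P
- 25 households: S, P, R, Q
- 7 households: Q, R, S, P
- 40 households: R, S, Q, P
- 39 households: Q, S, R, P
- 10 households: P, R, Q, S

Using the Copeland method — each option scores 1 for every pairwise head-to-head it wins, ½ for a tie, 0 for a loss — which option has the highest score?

Q: beats P; ties S; loses to R → score 1.5.
R: beats Q, S, and P → score 3.
S: beats P; ties Q; loses to R → score 1.5.
P: loses to Q, R, and S → score 0.
R has the best pairwise record.

R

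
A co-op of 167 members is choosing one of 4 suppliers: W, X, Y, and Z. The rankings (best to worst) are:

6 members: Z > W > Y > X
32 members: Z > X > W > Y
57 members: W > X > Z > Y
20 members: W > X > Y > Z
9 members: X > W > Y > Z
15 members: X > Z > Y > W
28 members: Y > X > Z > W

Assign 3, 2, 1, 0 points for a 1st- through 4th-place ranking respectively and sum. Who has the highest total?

W: 6·2 + 32·1 + 57·3 + 20·3 + 9·2 + 15·0 + 28·0 = 293
X: 6·0 + 32·2 + 57·2 + 20·2 + 9·3 + 15·3 + 28·2 = 346
Y: 6·1 + 32·0 + 57·0 + 20·1 + 9·1 + 15·1 + 28·3 = 134
Z: 6·3 + 32·3 + 57·1 + 20·0 + 9·0 + 15·2 + 28·1 = 229
X has the highest Borda score (346).

X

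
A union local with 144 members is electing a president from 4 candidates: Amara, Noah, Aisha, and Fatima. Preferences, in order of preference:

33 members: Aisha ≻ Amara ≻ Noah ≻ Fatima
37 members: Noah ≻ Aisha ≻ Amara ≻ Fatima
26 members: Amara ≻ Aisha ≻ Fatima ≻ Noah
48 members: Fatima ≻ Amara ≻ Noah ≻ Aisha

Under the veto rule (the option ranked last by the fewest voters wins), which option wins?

Last-place votes: Amara 0, Noah 26, Aisha 48, Fatima 70.
Amara is ranked last by the fewest voters, so Amara wins.

Amara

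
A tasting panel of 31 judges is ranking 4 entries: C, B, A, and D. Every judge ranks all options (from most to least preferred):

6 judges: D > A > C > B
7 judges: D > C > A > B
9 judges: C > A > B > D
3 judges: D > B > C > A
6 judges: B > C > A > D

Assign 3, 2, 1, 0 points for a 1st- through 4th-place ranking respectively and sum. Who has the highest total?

C

C: 6·1 + 7·2 + 9·3 + 3·1 + 6·2 = 62
B: 6·0 + 7·0 + 9·1 + 3·2 + 6·3 = 33
A: 6·2 + 7·1 + 9·2 + 3·0 + 6·1 = 43
D: 6·3 + 7·3 + 9·0 + 3·3 + 6·0 = 48
C has the highest Borda score (62).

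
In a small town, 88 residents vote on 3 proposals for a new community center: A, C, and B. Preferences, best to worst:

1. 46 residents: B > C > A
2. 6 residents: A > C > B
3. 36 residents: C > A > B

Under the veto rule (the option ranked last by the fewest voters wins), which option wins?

Last-place votes: A 46, C 0, B 42.
C is ranked last by the fewest voters, so C wins.

C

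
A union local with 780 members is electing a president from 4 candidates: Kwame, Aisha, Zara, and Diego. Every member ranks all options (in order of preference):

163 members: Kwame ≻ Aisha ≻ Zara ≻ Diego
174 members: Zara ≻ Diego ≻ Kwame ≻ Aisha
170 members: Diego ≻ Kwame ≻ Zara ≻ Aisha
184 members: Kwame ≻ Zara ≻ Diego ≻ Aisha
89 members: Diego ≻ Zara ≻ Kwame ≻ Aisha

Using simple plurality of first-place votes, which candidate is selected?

First-place votes: Kwame 347, Aisha 0, Zara 174, Diego 259.
Kwame has the most first-place votes.

Kwame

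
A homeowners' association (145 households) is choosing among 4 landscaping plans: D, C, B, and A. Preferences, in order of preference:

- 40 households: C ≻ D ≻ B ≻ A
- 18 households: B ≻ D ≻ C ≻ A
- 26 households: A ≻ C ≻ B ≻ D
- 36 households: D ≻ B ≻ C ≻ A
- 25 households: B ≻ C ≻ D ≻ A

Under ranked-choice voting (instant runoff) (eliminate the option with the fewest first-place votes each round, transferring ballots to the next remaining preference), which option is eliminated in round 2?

D

Round 1: D 36, C 40, B 43, A 26. Eliminate A.
Round 2: D 36, C 66, B 43. Eliminate D.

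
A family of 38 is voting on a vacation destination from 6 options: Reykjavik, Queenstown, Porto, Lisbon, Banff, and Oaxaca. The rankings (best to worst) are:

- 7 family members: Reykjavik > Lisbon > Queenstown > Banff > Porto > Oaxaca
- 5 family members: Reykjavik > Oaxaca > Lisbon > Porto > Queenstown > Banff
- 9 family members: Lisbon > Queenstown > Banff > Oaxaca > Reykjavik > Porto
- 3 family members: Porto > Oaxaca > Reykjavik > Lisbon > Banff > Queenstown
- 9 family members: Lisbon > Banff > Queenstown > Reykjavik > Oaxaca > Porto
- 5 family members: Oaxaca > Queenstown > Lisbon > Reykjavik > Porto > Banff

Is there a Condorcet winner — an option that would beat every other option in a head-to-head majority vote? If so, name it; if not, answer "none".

Lisbon vs Reykjavik: 23–15 for Lisbon.
Lisbon vs Queenstown: 33–5 for Lisbon.
Lisbon vs Porto: 35–3 for Lisbon.
Lisbon vs Banff: 38–0 for Lisbon.
Lisbon vs Oaxaca: 25–13 for Lisbon.
Lisbon beats every other option head-to-head.

Lisbon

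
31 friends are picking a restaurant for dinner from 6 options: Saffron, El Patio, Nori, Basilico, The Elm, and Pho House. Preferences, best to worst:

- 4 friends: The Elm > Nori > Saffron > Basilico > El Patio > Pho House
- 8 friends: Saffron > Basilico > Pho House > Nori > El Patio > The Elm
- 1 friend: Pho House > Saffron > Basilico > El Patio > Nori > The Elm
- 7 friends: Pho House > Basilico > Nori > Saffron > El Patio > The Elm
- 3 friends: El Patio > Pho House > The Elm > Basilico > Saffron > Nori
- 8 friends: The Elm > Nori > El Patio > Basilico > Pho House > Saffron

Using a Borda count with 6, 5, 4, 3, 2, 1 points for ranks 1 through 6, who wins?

Saffron: 4·4 + 8·6 + 1·5 + 7·3 + 3·2 + 8·1 = 104
El Patio: 4·2 + 8·2 + 1·3 + 7·2 + 3·6 + 8·4 = 91
Nori: 4·5 + 8·3 + 1·2 + 7·4 + 3·1 + 8·5 = 117
Basilico: 4·3 + 8·5 + 1·4 + 7·5 + 3·3 + 8·3 = 124
The Elm: 4·6 + 8·1 + 1·1 + 7·1 + 3·4 + 8·6 = 100
Pho House: 4·1 + 8·4 + 1·6 + 7·6 + 3·5 + 8·2 = 115
Basilico has the highest Borda score (124).

Basilico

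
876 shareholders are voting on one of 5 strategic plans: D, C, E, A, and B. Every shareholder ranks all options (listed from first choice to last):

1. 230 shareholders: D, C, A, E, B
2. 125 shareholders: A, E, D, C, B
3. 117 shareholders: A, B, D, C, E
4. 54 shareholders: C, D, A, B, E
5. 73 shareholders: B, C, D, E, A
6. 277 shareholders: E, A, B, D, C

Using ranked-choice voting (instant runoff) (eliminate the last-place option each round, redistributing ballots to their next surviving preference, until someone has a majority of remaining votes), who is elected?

D

Round 1: D 230, C 54, E 277, A 242, B 73. Eliminate C.
Round 2: D 284, E 277, A 242, B 73. Eliminate B.
Round 3: D 357, E 277, A 242. Eliminate A.
Round 4: D 474, E 402. D has a majority.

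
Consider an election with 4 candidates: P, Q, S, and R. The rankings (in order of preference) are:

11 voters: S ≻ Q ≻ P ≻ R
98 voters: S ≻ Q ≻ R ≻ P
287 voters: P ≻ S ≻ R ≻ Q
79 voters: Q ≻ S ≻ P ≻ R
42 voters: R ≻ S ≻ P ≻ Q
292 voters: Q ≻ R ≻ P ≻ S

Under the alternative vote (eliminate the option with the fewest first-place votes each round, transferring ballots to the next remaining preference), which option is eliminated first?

R

Round 1: P 287, Q 371, S 109, R 42. Eliminate R.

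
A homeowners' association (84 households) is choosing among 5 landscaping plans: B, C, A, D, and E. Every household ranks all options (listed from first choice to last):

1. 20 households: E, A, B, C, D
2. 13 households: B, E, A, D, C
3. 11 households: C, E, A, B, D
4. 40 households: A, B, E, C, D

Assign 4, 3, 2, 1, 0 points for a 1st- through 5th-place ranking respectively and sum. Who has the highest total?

B: 20·2 + 13·4 + 11·1 + 40·3 = 223
C: 20·1 + 13·0 + 11·4 + 40·1 = 104
A: 20·3 + 13·2 + 11·2 + 40·4 = 268
D: 20·0 + 13·1 + 11·0 + 40·0 = 13
E: 20·4 + 13·3 + 11·3 + 40·2 = 232
A has the highest Borda score (268).

A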